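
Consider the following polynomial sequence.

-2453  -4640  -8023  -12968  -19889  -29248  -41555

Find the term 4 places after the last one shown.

-132143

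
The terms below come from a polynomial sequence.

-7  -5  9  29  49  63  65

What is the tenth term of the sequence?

-61

2, 14, 20, 20, 14, 2
12, 6, 0, -6, -12
-6, -6, -6, -6
Constant third difference = -6, so extend:
-12 − 6 = -18;  2 − 18 = -16;  65 − 16 = 49
-18 − 6 = -24;  -16 − 24 = -40;  49 − 40 = 9
-24 − 6 = -30;  -40 − 30 = -70;  9 − 70 = -61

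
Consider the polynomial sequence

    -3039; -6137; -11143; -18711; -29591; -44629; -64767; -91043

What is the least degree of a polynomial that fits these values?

D1: -3098, -5006, -7568, -10880, -15038, -20138, -26276
D2: -1908, -2562, -3312, -4158, -5100, -6138
D3: -654, -750, -846, -942, -1038
D4: -96, -96, -96, -96
The fourth differences are constant, so the polynomial has degree 4.

4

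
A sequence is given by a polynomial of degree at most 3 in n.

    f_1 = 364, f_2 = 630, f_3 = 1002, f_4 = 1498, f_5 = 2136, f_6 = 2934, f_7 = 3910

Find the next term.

5082

266, 372, 496, 638, 798, 976
106, 124, 142, 160, 178
18, 18, 18, 18
Constant third difference = 18, so extend:
178 + 18 = 196;  976 + 196 = 1172;  3910 + 1172 = 5082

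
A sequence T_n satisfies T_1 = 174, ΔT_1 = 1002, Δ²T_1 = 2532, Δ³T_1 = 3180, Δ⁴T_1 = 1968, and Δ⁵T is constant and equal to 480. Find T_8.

250620

Build the table forward from the leading diagonal:
D5: 480  480  480  480  480  480  480  480
D4: 1968  2448  2928  3408  3888  4368  4848  5328
D3: 3180  5148  7596  10524  13932  17820  22188  27036
D2: 2532  5712  10860  18456  28980  42912  60732  82920
D1: 1002  3534  9246  20106  38562  67542  110454  171186
T: 174  1176  4710  13956  34062  72624  140166  250620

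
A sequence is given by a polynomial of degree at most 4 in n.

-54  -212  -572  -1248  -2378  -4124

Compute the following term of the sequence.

Δ: -158, -360, -676, -1130, -1746
Δ²: -202, -316, -454, -616
Δ³: -114, -138, -162
Δ⁴: -24, -24
The fourth differences are constant (-24).
-162 − 24 = -186;  -616 − 186 = -802;  -1746 − 802 = -2548;  -4124 − 2548 = -6672

-6672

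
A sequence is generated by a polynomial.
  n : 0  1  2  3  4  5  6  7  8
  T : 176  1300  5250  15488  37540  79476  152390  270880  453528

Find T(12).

2363660

First differences: 1124, 3950, 10238, 22052, 41936, 72914, 118490, 182648
Second differences: 2826, 6288, 11814, 19884, 30978, 45576, 64158
Third differences: 3462, 5526, 8070, 11094, 14598, 18582
Fourth differences: 2064, 2544, 3024, 3504, 3984
Fifth differences: 480, 480, 480, 480
Constant fifth difference = 480, so extend:
3984 + 480 = 4464;  18582 + 4464 = 23046;  64158 + 23046 = 87204;  182648 + 87204 = 269852;  453528 + 269852 = 723380
4464 + 480 = 4944;  23046 + 4944 = 27990;  87204 + 27990 = 115194;  269852 + 115194 = 385046;  723380 + 385046 = 1108426
4944 + 480 = 5424;  27990 + 5424 = 33414;  115194 + 33414 = 148608;  385046 + 148608 = 533654;  1108426 + 533654 = 1642080
5424 + 480 = 5904;  33414 + 5904 = 39318;  148608 + 39318 = 187926;  533654 + 187926 = 721580;  1642080 + 721580 = 2363660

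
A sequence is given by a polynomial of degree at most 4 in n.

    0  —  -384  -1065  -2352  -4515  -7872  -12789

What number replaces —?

-87

Using the last 6 terms:
Δ: -681  -1287  -2163  -3357  -4917
Δ²: -606  -876  -1194  -1560
Δ³: -270  -318  -366
Δ⁴: -48  -48
Constant fourth difference = -48.
Extend backward: -270 + 48 = -222;  -606 + 222 = -384;  -681 + 384 = -297;  -384 + 297 = -87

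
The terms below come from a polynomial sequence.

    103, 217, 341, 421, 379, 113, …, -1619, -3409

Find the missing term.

Using the first 6 terms:
D1: 114, 124, 80, -42, -266
D2: 10, -44, -122, -224
D3: -54, -78, -102
D4: -24, -24
Constant fourth difference = -24.
Extend forward: -102 − 24 = -126;  -224 − 126 = -350;  -266 − 350 = -616;  113 − 616 = -503

-503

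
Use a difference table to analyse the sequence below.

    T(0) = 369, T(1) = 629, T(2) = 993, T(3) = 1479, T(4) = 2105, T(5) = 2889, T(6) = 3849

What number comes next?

5003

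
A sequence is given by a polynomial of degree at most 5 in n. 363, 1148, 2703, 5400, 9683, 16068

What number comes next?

25143

Δ: 785  1555  2697  4283  6385
Δ²: 770  1142  1586  2102
Δ³: 372  444  516
Δ⁴: 72  72
Fourth differences constant at 72.
516 + 72 = 588;  2102 + 588 = 2690;  6385 + 2690 = 9075;  16068 + 9075 = 25143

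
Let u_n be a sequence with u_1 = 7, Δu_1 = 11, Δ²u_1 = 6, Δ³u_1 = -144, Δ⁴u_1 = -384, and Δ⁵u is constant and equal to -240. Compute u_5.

Build the table forward from the leading diagonal:
Δ⁵: -240  -240  -240  -240  -240
Δ⁴: -384  -624  -864  -1104  -1344
Δ³: -144  -528  -1152  -2016  -3120
Δ²: 6  -138  -666  -1818  -3834
Δ: 11  17  -121  -787  -2605
u: 7  18  35  -86  -873

-873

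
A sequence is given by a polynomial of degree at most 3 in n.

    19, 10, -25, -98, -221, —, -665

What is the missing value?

-406

Using the first 5 terms:
First differences: -9, -35, -73, -123
Second differences: -26, -38, -50
Third differences: -12, -12
Constant third difference = -12.
Extend forward: -50 − 12 = -62;  -123 − 62 = -185;  -221 − 185 = -406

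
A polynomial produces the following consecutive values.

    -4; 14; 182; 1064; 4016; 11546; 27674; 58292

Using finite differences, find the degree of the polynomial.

5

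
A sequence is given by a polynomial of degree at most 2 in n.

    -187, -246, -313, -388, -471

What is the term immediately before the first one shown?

-136

First differences: -59, -67, -75, -83
Second differences: -8, -8, -8
The second differences are constant at -8.
Work back: -59 + 8 = -51;  -187 + 51 = -136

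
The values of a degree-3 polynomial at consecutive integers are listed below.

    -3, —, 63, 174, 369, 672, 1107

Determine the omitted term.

12

Using the last 5 terms:
Δ: 111  195  303  435
Δ²: 84  108  132
Δ³: 24  24
Constant third difference = 24.
Extend backward: 84 − 24 = 60;  111 − 60 = 51;  63 − 51 = 12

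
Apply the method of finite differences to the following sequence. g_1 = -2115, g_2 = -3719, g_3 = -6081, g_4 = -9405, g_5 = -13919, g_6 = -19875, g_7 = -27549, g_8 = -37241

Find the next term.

-49275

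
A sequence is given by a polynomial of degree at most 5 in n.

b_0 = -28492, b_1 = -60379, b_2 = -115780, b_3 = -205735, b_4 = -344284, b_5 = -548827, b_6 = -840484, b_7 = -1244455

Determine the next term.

-1790380

Δ: -31887, -55401, -89955, -138549, -204543, -291657, -403971
Δ²: -23514, -34554, -48594, -65994, -87114, -112314
Δ³: -11040, -14040, -17400, -21120, -25200
Δ⁴: -3000, -3360, -3720, -4080
Δ⁵: -360, -360, -360
Constant fifth difference = -360, so extend:
-4080 − 360 = -4440;  -25200 − 4440 = -29640;  -112314 − 29640 = -141954;  -403971 − 141954 = -545925;  -1244455 − 545925 = -1790380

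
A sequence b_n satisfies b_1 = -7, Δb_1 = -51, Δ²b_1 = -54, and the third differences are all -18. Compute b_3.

-163

Build the table forward from the leading diagonal:
Third differences: -18  -18  -18
Second differences: -54  -72  -90
First differences: -51  -105  -177
b: -7  -58  -163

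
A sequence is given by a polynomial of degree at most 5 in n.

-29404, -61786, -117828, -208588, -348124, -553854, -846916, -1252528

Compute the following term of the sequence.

-1800348

Δ: -32382, -56042, -90760, -139536, -205730, -293062, -405612
Δ²: -23660, -34718, -48776, -66194, -87332, -112550
Δ³: -11058, -14058, -17418, -21138, -25218
Δ⁴: -3000, -3360, -3720, -4080
Δ⁵: -360, -360, -360
The fifth differences are constant (-360).
-4080 − 360 = -4440;  -25218 − 4440 = -29658;  -112550 − 29658 = -142208;  -405612 − 142208 = -547820;  -1252528 − 547820 = -1800348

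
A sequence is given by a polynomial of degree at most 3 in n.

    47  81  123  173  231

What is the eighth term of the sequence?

453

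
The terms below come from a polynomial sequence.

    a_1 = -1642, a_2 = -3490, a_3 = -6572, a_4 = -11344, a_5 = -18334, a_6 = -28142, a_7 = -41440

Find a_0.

-644

First differences: -1848, -3082, -4772, -6990, -9808, -13298
Second differences: -1234, -1690, -2218, -2818, -3490
Third differences: -456, -528, -600, -672
Fourth differences: -72, -72, -72
The fourth differences are constant at -72.
Work back: -456 + 72 = -384;  -1234 + 384 = -850;  -1848 + 850 = -998;  -1642 + 998 = -644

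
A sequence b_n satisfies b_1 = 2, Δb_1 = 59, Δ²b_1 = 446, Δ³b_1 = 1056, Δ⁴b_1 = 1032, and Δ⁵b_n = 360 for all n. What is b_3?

566

Build the table forward from the leading diagonal:
Fifth differences: 360, 360, 360
Fourth differences: 1032, 1392, 1752
Third differences: 1056, 2088, 3480
Second differences: 446, 1502, 3590
First differences: 59, 505, 2007
b: 2, 61, 566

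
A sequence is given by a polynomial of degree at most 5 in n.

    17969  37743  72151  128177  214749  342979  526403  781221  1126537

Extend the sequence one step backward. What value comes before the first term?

19774, 34408, 56026, 86572, 128230, 183424, 254818, 345316
14634, 21618, 30546, 41658, 55194, 71394, 90498
6984, 8928, 11112, 13536, 16200, 19104
1944, 2184, 2424, 2664, 2904
240, 240, 240, 240
The fifth differences are constant at 240.
Work back: 1944 − 240 = 1704;  6984 − 1704 = 5280;  14634 − 5280 = 9354;  19774 − 9354 = 10420;  17969 − 10420 = 7549

7549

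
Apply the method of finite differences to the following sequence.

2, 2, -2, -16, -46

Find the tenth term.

Δ: 0, -4, -14, -30
Δ²: -4, -10, -16
Δ³: -6, -6
The third differences are constant (-6).
-16 − 6 = -22;  -30 − 22 = -52;  -46 − 52 = -98
-22 − 6 = -28;  -52 − 28 = -80;  -98 − 80 = -178
-28 − 6 = -34;  -80 − 34 = -114;  -178 − 114 = -292
-34 − 6 = -40;  -114 − 40 = -154;  -292 − 154 = -446
-40 − 6 = -46;  -154 − 46 = -200;  -446 − 200 = -646

-646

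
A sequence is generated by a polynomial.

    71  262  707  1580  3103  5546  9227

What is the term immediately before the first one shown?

D1: 191, 445, 873, 1523, 2443, 3681
D2: 254, 428, 650, 920, 1238
D3: 174, 222, 270, 318
D4: 48, 48, 48
The fourth differences are constant at 48.
Work back: 174 − 48 = 126;  254 − 126 = 128;  191 − 128 = 63;  71 − 63 = 8

8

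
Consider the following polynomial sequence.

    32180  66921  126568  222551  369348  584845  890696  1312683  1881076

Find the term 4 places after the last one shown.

6401348

Δ: 34741, 59647, 95983, 146797, 215497, 305851, 421987, 568393
Δ²: 24906, 36336, 50814, 68700, 90354, 116136, 146406
Δ³: 11430, 14478, 17886, 21654, 25782, 30270
Δ⁴: 3048, 3408, 3768, 4128, 4488
Δ⁵: 360, 360, 360, 360
Fifth differences constant at 360.
4488 + 360 = 4848;  30270 + 4848 = 35118;  146406 + 35118 = 181524;  568393 + 181524 = 749917;  1881076 + 749917 = 2630993
4848 + 360 = 5208;  35118 + 5208 = 40326;  181524 + 40326 = 221850;  749917 + 221850 = 971767;  2630993 + 971767 = 3602760
5208 + 360 = 5568;  40326 + 5568 = 45894;  221850 + 45894 = 267744;  971767 + 267744 = 1239511;  3602760 + 1239511 = 4842271
5568 + 360 = 5928;  45894 + 5928 = 51822;  267744 + 51822 = 319566;  1239511 + 319566 = 1559077;  4842271 + 1559077 = 6401348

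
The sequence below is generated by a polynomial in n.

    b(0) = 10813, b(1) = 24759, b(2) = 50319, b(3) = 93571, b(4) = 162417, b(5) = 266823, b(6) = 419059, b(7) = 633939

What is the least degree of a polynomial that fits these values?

13946, 25560, 43252, 68846, 104406, 152236, 214880
11614, 17692, 25594, 35560, 47830, 62644
6078, 7902, 9966, 12270, 14814
1824, 2064, 2304, 2544
240, 240, 240
The fifth differences are constant, so the polynomial has degree 5.

5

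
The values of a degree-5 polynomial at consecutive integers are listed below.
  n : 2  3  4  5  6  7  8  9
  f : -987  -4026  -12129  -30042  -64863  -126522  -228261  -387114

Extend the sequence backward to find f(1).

-3039  -8103  -17913  -34821  -61659  -101739  -158853
-5064  -9810  -16908  -26838  -40080  -57114
-4746  -7098  -9930  -13242  -17034
-2352  -2832  -3312  -3792
-480  -480  -480
The fifth differences are constant at -480.
Work back: -2352 + 480 = -1872;  -4746 + 1872 = -2874;  -5064 + 2874 = -2190;  -3039 + 2190 = -849;  -987 + 849 = -138

-138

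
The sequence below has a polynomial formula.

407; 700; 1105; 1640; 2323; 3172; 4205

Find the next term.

293 , 405 , 535 , 683 , 849 , 1033
112 , 130 , 148 , 166 , 184
18 , 18 , 18 , 18
The third differences are constant (18).
184 + 18 = 202;  1033 + 202 = 1235;  4205 + 1235 = 5440

5440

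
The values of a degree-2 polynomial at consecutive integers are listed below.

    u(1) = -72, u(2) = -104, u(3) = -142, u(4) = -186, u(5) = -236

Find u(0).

-46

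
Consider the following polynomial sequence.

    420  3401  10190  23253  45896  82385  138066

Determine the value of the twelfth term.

D1: 2981 , 6789 , 13063 , 22643 , 36489 , 55681
D2: 3808 , 6274 , 9580 , 13846 , 19192
D3: 2466 , 3306 , 4266 , 5346
D4: 840 , 960 , 1080
D5: 120 , 120
Constant fifth difference = 120, so extend:
1080 + 120 = 1200;  5346 + 1200 = 6546;  19192 + 6546 = 25738;  55681 + 25738 = 81419;  138066 + 81419 = 219485
1200 + 120 = 1320;  6546 + 1320 = 7866;  25738 + 7866 = 33604;  81419 + 33604 = 115023;  219485 + 115023 = 334508
1320 + 120 = 1440;  7866 + 1440 = 9306;  33604 + 9306 = 42910;  115023 + 42910 = 157933;  334508 + 157933 = 492441
1440 + 120 = 1560;  9306 + 1560 = 10866;  42910 + 10866 = 53776;  157933 + 53776 = 211709;  492441 + 211709 = 704150
1560 + 120 = 1680;  10866 + 1680 = 12546;  53776 + 12546 = 66322;  211709 + 66322 = 278031;  704150 + 278031 = 982181

982181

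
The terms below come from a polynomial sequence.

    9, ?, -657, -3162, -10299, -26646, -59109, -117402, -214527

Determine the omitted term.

-54

Using the last 7 terms:
First differences: -2505  -7137  -16347  -32463  -58293  -97125
Second differences: -4632  -9210  -16116  -25830  -38832
Third differences: -4578  -6906  -9714  -13002
Fourth differences: -2328  -2808  -3288
Fifth differences: -480  -480
Constant fifth difference = -480.
Extend backward: -2328 + 480 = -1848;  -4578 + 1848 = -2730;  -4632 + 2730 = -1902;  -2505 + 1902 = -603;  -657 + 603 = -54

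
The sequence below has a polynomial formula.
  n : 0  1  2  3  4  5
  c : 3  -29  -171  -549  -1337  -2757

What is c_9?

-32  -142  -378  -788  -1420
-110  -236  -410  -632
-126  -174  -222
-48  -48
The fourth differences are constant (-48).
-222 − 48 = -270;  -632 − 270 = -902;  -1420 − 902 = -2322;  -2757 − 2322 = -5079
-270 − 48 = -318;  -902 − 318 = -1220;  -2322 − 1220 = -3542;  -5079 − 3542 = -8621
-318 − 48 = -366;  -1220 − 366 = -1586;  -3542 − 1586 = -5128;  -8621 − 5128 = -13749
-366 − 48 = -414;  -1586 − 414 = -2000;  -5128 − 2000 = -7128;  -13749 − 7128 = -20877

-20877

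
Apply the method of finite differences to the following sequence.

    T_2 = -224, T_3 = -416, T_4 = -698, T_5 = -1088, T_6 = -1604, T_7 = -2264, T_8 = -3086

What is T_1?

-192, -282, -390, -516, -660, -822
-90, -108, -126, -144, -162
-18, -18, -18, -18
The third differences are constant at -18.
Work back: -90 + 18 = -72;  -192 + 72 = -120;  -224 + 120 = -104

-104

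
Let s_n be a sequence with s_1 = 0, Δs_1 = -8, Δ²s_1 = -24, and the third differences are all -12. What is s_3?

-40

Build the table forward from the leading diagonal:
D3: -12  -12  -12
D2: -24  -36  -48
D1: -8  -32  -68
s: 0  -8  -40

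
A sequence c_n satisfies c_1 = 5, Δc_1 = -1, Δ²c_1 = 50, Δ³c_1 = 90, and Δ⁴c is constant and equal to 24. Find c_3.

53

Build the table forward from the leading diagonal:
Δ⁴: 24, 24, 24
Δ³: 90, 114, 138
Δ²: 50, 140, 254
Δ: -1, 49, 189
c: 5, 4, 53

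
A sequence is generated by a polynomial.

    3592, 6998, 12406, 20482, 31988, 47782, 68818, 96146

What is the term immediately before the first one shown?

1618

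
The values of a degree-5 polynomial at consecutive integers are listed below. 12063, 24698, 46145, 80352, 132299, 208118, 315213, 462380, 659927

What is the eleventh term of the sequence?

1255673

12635  21447  34207  51947  75819  107095  147167  197547
8812  12760  17740  23872  31276  40072  50380
3948  4980  6132  7404  8796  10308
1032  1152  1272  1392  1512
120  120  120  120
Constant fifth difference = 120, so extend:
1512 + 120 = 1632;  10308 + 1632 = 11940;  50380 + 11940 = 62320;  197547 + 62320 = 259867;  659927 + 259867 = 919794
1632 + 120 = 1752;  11940 + 1752 = 13692;  62320 + 13692 = 76012;  259867 + 76012 = 335879;  919794 + 335879 = 1255673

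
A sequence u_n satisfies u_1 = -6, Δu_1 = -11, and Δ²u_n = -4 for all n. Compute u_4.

Build the table forward from the leading diagonal:
D2: -4, -4, -4, -4
D1: -11, -15, -19, -23
u: -6, -17, -32, -51

-51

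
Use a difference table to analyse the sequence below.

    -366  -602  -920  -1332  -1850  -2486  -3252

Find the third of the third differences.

Δ: -236, -318, -412, -518, -636, -766
Δ²: -82, -94, -106, -118, -130
Δ³: -12, -12, -12, -12

-12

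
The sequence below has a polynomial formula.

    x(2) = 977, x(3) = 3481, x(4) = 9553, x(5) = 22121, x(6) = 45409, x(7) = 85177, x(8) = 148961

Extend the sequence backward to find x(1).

Δ: 2504  6072  12568  23288  39768  63784
Δ²: 3568  6496  10720  16480  24016
Δ³: 2928  4224  5760  7536
Δ⁴: 1296  1536  1776
Δ⁵: 240  240
The fifth differences are constant at 240.
Work back: 1296 − 240 = 1056;  2928 − 1056 = 1872;  3568 − 1872 = 1696;  2504 − 1696 = 808;  977 − 808 = 169

169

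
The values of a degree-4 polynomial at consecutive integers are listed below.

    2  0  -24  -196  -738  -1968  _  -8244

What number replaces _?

Using the first 6 terms:
First differences: -2, -24, -172, -542, -1230
Second differences: -22, -148, -370, -688
Third differences: -126, -222, -318
Fourth differences: -96, -96
Constant fourth difference = -96.
Extend forward: -318 − 96 = -414;  -688 − 414 = -1102;  -1230 − 1102 = -2332;  -1968 − 2332 = -4300

-4300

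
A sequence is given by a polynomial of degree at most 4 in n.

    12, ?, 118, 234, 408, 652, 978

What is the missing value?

48

Using the last 5 terms:
D1: 116, 174, 244, 326
D2: 58, 70, 82
D3: 12, 12
Constant third difference = 12.
Extend backward: 58 − 12 = 46;  116 − 46 = 70;  118 − 70 = 48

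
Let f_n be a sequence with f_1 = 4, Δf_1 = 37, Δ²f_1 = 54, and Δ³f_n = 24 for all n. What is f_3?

132

Build the table forward from the leading diagonal:
D3: 24  24  24
D2: 54  78  102
D1: 37  91  169
f: 4  41  132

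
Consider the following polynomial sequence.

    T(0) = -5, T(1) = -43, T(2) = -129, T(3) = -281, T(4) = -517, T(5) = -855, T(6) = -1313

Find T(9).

-3587

-38, -86, -152, -236, -338, -458
-48, -66, -84, -102, -120
-18, -18, -18, -18
Constant third difference = -18, so extend:
-120 − 18 = -138;  -458 − 138 = -596;  -1313 − 596 = -1909
-138 − 18 = -156;  -596 − 156 = -752;  -1909 − 752 = -2661
-156 − 18 = -174;  -752 − 174 = -926;  -2661 − 926 = -3587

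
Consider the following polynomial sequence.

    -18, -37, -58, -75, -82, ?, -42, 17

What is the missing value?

Using the first 5 terms:
First differences: -19  -21  -17  -7
Second differences: -2  4  10
Third differences: 6  6
Constant third difference = 6.
Extend forward: 10 + 6 = 16;  -7 + 16 = 9;  -82 + 9 = -73

-73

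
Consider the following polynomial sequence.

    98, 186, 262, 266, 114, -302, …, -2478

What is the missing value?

-1114

Using the first 6 terms:
First differences: 88, 76, 4, -152, -416
Second differences: -12, -72, -156, -264
Third differences: -60, -84, -108
Fourth differences: -24, -24
Constant fourth difference = -24.
Extend forward: -108 − 24 = -132;  -264 − 132 = -396;  -416 − 396 = -812;  -302 − 812 = -1114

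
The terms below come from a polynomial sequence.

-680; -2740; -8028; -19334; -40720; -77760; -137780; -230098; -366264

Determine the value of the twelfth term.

-1191870

Δ: -2060, -5288, -11306, -21386, -37040, -60020, -92318, -136166
Δ²: -3228, -6018, -10080, -15654, -22980, -32298, -43848
Δ³: -2790, -4062, -5574, -7326, -9318, -11550
Δ⁴: -1272, -1512, -1752, -1992, -2232
Δ⁵: -240, -240, -240, -240
Fifth differences constant at -240.
-2232 − 240 = -2472;  -11550 − 2472 = -14022;  -43848 − 14022 = -57870;  -136166 − 57870 = -194036;  -366264 − 194036 = -560300
-2472 − 240 = -2712;  -14022 − 2712 = -16734;  -57870 − 16734 = -74604;  -194036 − 74604 = -268640;  -560300 − 268640 = -828940
-2712 − 240 = -2952;  -16734 − 2952 = -19686;  -74604 − 19686 = -94290;  -268640 − 94290 = -362930;  -828940 − 362930 = -1191870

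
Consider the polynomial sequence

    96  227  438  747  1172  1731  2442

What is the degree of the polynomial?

3

D1: 131, 211, 309, 425, 559, 711
D2: 80, 98, 116, 134, 152
D3: 18, 18, 18, 18
The third differences are constant, so the polynomial has degree 3.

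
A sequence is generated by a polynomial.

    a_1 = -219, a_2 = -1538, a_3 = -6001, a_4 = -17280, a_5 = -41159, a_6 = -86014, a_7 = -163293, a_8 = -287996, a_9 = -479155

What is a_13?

Δ: -1319  -4463  -11279  -23879  -44855  -77279  -124703  -191159
Δ²: -3144  -6816  -12600  -20976  -32424  -47424  -66456
Δ³: -3672  -5784  -8376  -11448  -15000  -19032
Δ⁴: -2112  -2592  -3072  -3552  -4032
Δ⁵: -480  -480  -480  -480
The fifth differences are constant (-480).
-4032 − 480 = -4512;  -19032 − 4512 = -23544;  -66456 − 23544 = -90000;  -191159 − 90000 = -281159;  -479155 − 281159 = -760314
-4512 − 480 = -4992;  -23544 − 4992 = -28536;  -90000 − 28536 = -118536;  -281159 − 118536 = -399695;  -760314 − 399695 = -1160009
-4992 − 480 = -5472;  -28536 − 5472 = -34008;  -118536 − 34008 = -152544;  -399695 − 152544 = -552239;  -1160009 − 552239 = -1712248
-5472 − 480 = -5952;  -34008 − 5952 = -39960;  -152544 − 39960 = -192504;  -552239 − 192504 = -744743;  -1712248 − 744743 = -2456991

-2456991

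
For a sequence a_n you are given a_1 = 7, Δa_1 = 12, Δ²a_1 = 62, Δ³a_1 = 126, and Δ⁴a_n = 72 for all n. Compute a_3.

Build the table forward from the leading diagonal:
D4: 72, 72, 72
D3: 126, 198, 270
D2: 62, 188, 386
D1: 12, 74, 262
a: 7, 19, 93

93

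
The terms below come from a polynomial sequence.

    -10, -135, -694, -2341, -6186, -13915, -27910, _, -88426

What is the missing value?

-51369

Using the first 7 terms:
First differences: -125, -559, -1647, -3845, -7729, -13995
Second differences: -434, -1088, -2198, -3884, -6266
Third differences: -654, -1110, -1686, -2382
Fourth differences: -456, -576, -696
Fifth differences: -120, -120
Constant fifth difference = -120.
Extend forward: -696 − 120 = -816;  -2382 − 816 = -3198;  -6266 − 3198 = -9464;  -13995 − 9464 = -23459;  -27910 − 23459 = -51369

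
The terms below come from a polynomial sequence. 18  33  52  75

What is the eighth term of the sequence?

207

15  19  23
4  4
Constant second difference = 4, so extend:
23 + 4 = 27;  75 + 27 = 102
27 + 4 = 31;  102 + 31 = 133
31 + 4 = 35;  133 + 35 = 168
35 + 4 = 39;  168 + 39 = 207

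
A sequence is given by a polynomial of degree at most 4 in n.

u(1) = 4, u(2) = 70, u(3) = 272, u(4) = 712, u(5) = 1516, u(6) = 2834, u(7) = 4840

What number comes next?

7732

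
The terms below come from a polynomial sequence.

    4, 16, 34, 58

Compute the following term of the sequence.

88

12 , 18 , 24
6 , 6
Second differences constant at 6.
24 + 6 = 30;  58 + 30 = 88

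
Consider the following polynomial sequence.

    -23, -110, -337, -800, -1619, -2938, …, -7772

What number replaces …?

Using the first 6 terms:
-87  -227  -463  -819  -1319
-140  -236  -356  -500
-96  -120  -144
-24  -24
Constant fourth difference = -24.
Extend forward: -144 − 24 = -168;  -500 − 168 = -668;  -1319 − 668 = -1987;  -2938 − 1987 = -4925

-4925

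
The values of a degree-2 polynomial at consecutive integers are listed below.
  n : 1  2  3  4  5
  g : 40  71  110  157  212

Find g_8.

425

First differences: 31  39  47  55
Second differences: 8  8  8
The second differences are constant (8).
55 + 8 = 63;  212 + 63 = 275
63 + 8 = 71;  275 + 71 = 346
71 + 8 = 79;  346 + 79 = 425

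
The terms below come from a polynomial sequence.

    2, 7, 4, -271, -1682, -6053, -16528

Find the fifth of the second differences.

Δ: 5, -3, -275, -1411, -4371, -10475
Δ²: -8, -272, -1136, -2960, -6104
Δ³: -264, -864, -1824, -3144
Δ⁴: -600, -960, -1320
Δ⁵: -360, -360

-6104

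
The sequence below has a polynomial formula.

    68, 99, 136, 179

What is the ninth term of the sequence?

484

31  37  43
6  6
The second differences are constant (6).
43 + 6 = 49;  179 + 49 = 228
49 + 6 = 55;  228 + 55 = 283
55 + 6 = 61;  283 + 61 = 344
61 + 6 = 67;  344 + 67 = 411
67 + 6 = 73;  411 + 73 = 484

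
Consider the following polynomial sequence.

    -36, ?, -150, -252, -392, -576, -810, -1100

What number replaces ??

Using the last 6 terms:
-102  -140  -184  -234  -290
-38  -44  -50  -56
-6  -6  -6
Constant third difference = -6.
Extend backward: -38 + 6 = -32;  -102 + 32 = -70;  -150 + 70 = -80

-80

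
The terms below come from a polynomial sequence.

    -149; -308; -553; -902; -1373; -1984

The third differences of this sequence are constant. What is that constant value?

-18

First differences: -159, -245, -349, -471, -611
Second differences: -86, -104, -122, -140
Third differences: -18, -18, -18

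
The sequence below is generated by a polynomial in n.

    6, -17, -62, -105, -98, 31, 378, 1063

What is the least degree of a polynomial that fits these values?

4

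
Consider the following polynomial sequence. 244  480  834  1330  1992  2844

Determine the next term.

3910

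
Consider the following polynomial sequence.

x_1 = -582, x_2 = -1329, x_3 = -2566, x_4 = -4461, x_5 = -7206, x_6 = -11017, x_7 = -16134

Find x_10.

-42081

D1: -747  -1237  -1895  -2745  -3811  -5117
D2: -490  -658  -850  -1066  -1306
D3: -168  -192  -216  -240
D4: -24  -24  -24
The fourth differences are constant (-24).
-240 − 24 = -264;  -1306 − 264 = -1570;  -5117 − 1570 = -6687;  -16134 − 6687 = -22821
-264 − 24 = -288;  -1570 − 288 = -1858;  -6687 − 1858 = -8545;  -22821 − 8545 = -31366
-288 − 24 = -312;  -1858 − 312 = -2170;  -8545 − 2170 = -10715;  -31366 − 10715 = -42081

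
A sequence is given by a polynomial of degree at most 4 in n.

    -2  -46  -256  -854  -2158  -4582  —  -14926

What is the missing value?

-8636

Using the first 6 terms:
First differences: -44  -210  -598  -1304  -2424
Second differences: -166  -388  -706  -1120
Third differences: -222  -318  -414
Fourth differences: -96  -96
Constant fourth difference = -96.
Extend forward: -414 − 96 = -510;  -1120 − 510 = -1630;  -2424 − 1630 = -4054;  -4582 − 4054 = -8636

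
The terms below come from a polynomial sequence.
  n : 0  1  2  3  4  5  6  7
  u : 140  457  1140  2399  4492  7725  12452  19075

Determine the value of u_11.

Δ: 317  683  1259  2093  3233  4727  6623
Δ²: 366  576  834  1140  1494  1896
Δ³: 210  258  306  354  402
Δ⁴: 48  48  48  48
Constant fourth difference = 48, so extend:
402 + 48 = 450;  1896 + 450 = 2346;  6623 + 2346 = 8969;  19075 + 8969 = 28044
450 + 48 = 498;  2346 + 498 = 2844;  8969 + 2844 = 11813;  28044 + 11813 = 39857
498 + 48 = 546;  2844 + 546 = 3390;  11813 + 3390 = 15203;  39857 + 15203 = 55060
546 + 48 = 594;  3390 + 594 = 3984;  15203 + 3984 = 19187;  55060 + 19187 = 74247

74247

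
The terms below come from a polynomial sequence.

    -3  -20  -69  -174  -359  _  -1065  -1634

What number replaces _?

Using the first 5 terms:
Δ: -17, -49, -105, -185
Δ²: -32, -56, -80
Δ³: -24, -24
Constant third difference = -24.
Extend forward: -80 − 24 = -104;  -185 − 104 = -289;  -359 − 289 = -648

-648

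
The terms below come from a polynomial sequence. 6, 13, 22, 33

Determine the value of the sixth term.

Δ: 7  9  11
Δ²: 2  2
The second differences are constant (2).
11 + 2 = 13;  33 + 13 = 46
13 + 2 = 15;  46 + 15 = 61

61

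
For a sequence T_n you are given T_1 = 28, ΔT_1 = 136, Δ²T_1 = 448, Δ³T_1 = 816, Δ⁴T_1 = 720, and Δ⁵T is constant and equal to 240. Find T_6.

17188

Build the table forward from the leading diagonal:
Fifth differences: 240  240  240  240  240  240
Fourth differences: 720  960  1200  1440  1680  1920
Third differences: 816  1536  2496  3696  5136  6816
Second differences: 448  1264  2800  5296  8992  14128
First differences: 136  584  1848  4648  9944  18936
T: 28  164  748  2596  7244  17188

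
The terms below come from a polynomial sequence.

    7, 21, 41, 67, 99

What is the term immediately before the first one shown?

14, 20, 26, 32
6, 6, 6
The second differences are constant at 6.
Work back: 14 − 6 = 8;  7 − 8 = -1

-1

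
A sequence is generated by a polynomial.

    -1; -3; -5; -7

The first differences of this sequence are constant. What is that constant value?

-2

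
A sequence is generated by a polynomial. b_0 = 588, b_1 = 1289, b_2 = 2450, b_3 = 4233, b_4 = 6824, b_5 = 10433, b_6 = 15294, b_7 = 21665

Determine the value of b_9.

Δ: 701 , 1161 , 1783 , 2591 , 3609 , 4861 , 6371
Δ²: 460 , 622 , 808 , 1018 , 1252 , 1510
Δ³: 162 , 186 , 210 , 234 , 258
Δ⁴: 24 , 24 , 24 , 24
Constant fourth difference = 24, so extend:
258 + 24 = 282;  1510 + 282 = 1792;  6371 + 1792 = 8163;  21665 + 8163 = 29828
282 + 24 = 306;  1792 + 306 = 2098;  8163 + 2098 = 10261;  29828 + 10261 = 40089

40089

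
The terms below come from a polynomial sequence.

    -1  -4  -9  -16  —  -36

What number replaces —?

-25

Using the first 4 terms:
First differences: -3  -5  -7
Second differences: -2  -2
Constant second difference = -2.
Extend forward: -7 − 2 = -9;  -16 − 9 = -25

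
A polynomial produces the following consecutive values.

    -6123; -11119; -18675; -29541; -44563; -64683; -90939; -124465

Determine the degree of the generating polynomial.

D1: -4996, -7556, -10866, -15022, -20120, -26256, -33526
D2: -2560, -3310, -4156, -5098, -6136, -7270
D3: -750, -846, -942, -1038, -1134
D4: -96, -96, -96, -96
The fourth differences are constant, so the polynomial has degree 4.

4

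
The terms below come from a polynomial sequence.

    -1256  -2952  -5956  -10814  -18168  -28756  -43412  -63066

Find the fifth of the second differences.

D1: -1696, -3004, -4858, -7354, -10588, -14656, -19654
D2: -1308, -1854, -2496, -3234, -4068, -4998
D3: -546, -642, -738, -834, -930
D4: -96, -96, -96, -96

-4068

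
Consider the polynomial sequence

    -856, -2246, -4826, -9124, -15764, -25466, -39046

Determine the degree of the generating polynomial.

4

Δ: -1390, -2580, -4298, -6640, -9702, -13580
Δ²: -1190, -1718, -2342, -3062, -3878
Δ³: -528, -624, -720, -816
Δ⁴: -96, -96, -96
The fourth differences are constant, so the polynomial has degree 4.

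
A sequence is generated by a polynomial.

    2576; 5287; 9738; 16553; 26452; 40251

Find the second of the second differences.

2364

First differences: 2711, 4451, 6815, 9899, 13799
Second differences: 1740, 2364, 3084, 3900
Third differences: 624, 720, 816
Fourth differences: 96, 96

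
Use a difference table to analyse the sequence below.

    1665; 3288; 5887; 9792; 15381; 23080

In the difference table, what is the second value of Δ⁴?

First differences: 1623, 2599, 3905, 5589, 7699
Second differences: 976, 1306, 1684, 2110
Third differences: 330, 378, 426
Fourth differences: 48, 48

48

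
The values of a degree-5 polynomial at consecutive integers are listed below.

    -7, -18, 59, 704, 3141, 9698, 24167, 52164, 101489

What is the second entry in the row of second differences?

First differences: -11, 77, 645, 2437, 6557, 14469, 27997, 49325
Second differences: 88, 568, 1792, 4120, 7912, 13528, 21328
Third differences: 480, 1224, 2328, 3792, 5616, 7800
Fourth differences: 744, 1104, 1464, 1824, 2184
Fifth differences: 360, 360, 360, 360

568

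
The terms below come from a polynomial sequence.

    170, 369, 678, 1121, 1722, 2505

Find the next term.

3494

199 , 309 , 443 , 601 , 783
110 , 134 , 158 , 182
24 , 24 , 24
Constant third difference = 24, so extend:
182 + 24 = 206;  783 + 206 = 989;  2505 + 989 = 3494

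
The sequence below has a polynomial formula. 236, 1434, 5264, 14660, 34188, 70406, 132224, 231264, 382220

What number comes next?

603218

D1: 1198 , 3830 , 9396 , 19528 , 36218 , 61818 , 99040 , 150956
D2: 2632 , 5566 , 10132 , 16690 , 25600 , 37222 , 51916
D3: 2934 , 4566 , 6558 , 8910 , 11622 , 14694
D4: 1632 , 1992 , 2352 , 2712 , 3072
D5: 360 , 360 , 360 , 360
Fifth differences constant at 360.
3072 + 360 = 3432;  14694 + 3432 = 18126;  51916 + 18126 = 70042;  150956 + 70042 = 220998;  382220 + 220998 = 603218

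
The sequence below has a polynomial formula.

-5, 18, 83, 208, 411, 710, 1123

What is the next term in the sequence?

1668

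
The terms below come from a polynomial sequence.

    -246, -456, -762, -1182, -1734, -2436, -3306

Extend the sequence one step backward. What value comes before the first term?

-114

First differences: -210  -306  -420  -552  -702  -870
Second differences: -96  -114  -132  -150  -168
Third differences: -18  -18  -18  -18
The third differences are constant at -18.
Work back: -96 + 18 = -78;  -210 + 78 = -132;  -246 + 132 = -114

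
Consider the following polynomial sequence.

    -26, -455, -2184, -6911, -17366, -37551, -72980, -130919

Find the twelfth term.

-807855

D1: -429 , -1729 , -4727 , -10455 , -20185 , -35429 , -57939
D2: -1300 , -2998 , -5728 , -9730 , -15244 , -22510
D3: -1698 , -2730 , -4002 , -5514 , -7266
D4: -1032 , -1272 , -1512 , -1752
D5: -240 , -240 , -240
Constant fifth difference = -240, so extend:
-1752 − 240 = -1992;  -7266 − 1992 = -9258;  -22510 − 9258 = -31768;  -57939 − 31768 = -89707;  -130919 − 89707 = -220626
-1992 − 240 = -2232;  -9258 − 2232 = -11490;  -31768 − 11490 = -43258;  -89707 − 43258 = -132965;  -220626 − 132965 = -353591
-2232 − 240 = -2472;  -11490 − 2472 = -13962;  -43258 − 13962 = -57220;  -132965 − 57220 = -190185;  -353591 − 190185 = -543776
-2472 − 240 = -2712;  -13962 − 2712 = -16674;  -57220 − 16674 = -73894;  -190185 − 73894 = -264079;  -543776 − 264079 = -807855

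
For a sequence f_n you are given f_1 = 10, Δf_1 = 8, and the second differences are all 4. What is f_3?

Build the table forward from the leading diagonal:
Δ²: 4, 4, 4
Δ: 8, 12, 16
f: 10, 18, 30

30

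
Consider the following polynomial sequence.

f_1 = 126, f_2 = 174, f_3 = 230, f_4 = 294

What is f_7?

Δ: 48 , 56 , 64
Δ²: 8 , 8
Constant second difference = 8, so extend:
64 + 8 = 72;  294 + 72 = 366
72 + 8 = 80;  366 + 80 = 446
80 + 8 = 88;  446 + 88 = 534

534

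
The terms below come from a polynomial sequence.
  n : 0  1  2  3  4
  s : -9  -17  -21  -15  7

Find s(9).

567

Δ: -8  -4  6  22
Δ²: 4  10  16
Δ³: 6  6
Constant third difference = 6, so extend:
16 + 6 = 22;  22 + 22 = 44;  7 + 44 = 51
22 + 6 = 28;  44 + 28 = 72;  51 + 72 = 123
28 + 6 = 34;  72 + 34 = 106;  123 + 106 = 229
34 + 6 = 40;  106 + 40 = 146;  229 + 146 = 375
40 + 6 = 46;  146 + 46 = 192;  375 + 192 = 567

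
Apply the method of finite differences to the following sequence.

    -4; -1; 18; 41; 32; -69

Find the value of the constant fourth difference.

Δ: 3, 19, 23, -9, -101
Δ²: 16, 4, -32, -92
Δ³: -12, -36, -60
Δ⁴: -24, -24

-24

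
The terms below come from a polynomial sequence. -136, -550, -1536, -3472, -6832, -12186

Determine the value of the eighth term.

D1: -414, -986, -1936, -3360, -5354
D2: -572, -950, -1424, -1994
D3: -378, -474, -570
D4: -96, -96
Constant fourth difference = -96, so extend:
-570 − 96 = -666;  -1994 − 666 = -2660;  -5354 − 2660 = -8014;  -12186 − 8014 = -20200
-666 − 96 = -762;  -2660 − 762 = -3422;  -8014 − 3422 = -11436;  -20200 − 11436 = -31636

-31636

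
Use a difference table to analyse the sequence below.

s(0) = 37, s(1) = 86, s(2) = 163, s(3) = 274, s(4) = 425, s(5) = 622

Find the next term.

871

49, 77, 111, 151, 197
28, 34, 40, 46
6, 6, 6
The third differences are constant (6).
46 + 6 = 52;  197 + 52 = 249;  622 + 249 = 871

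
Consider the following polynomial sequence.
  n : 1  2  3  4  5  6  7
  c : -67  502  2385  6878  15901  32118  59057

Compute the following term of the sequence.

D1: 569, 1883, 4493, 9023, 16217, 26939
D2: 1314, 2610, 4530, 7194, 10722
D3: 1296, 1920, 2664, 3528
D4: 624, 744, 864
D5: 120, 120
Fifth differences constant at 120.
864 + 120 = 984;  3528 + 984 = 4512;  10722 + 4512 = 15234;  26939 + 15234 = 42173;  59057 + 42173 = 101230

101230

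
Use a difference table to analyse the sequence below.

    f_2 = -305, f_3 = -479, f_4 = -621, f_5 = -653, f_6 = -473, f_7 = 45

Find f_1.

-153

Δ: -174  -142  -32  180  518
Δ²: 32  110  212  338
Δ³: 78  102  126
Δ⁴: 24  24
The fourth differences are constant at 24.
Work back: 78 − 24 = 54;  32 − 54 = -22;  -174 + 22 = -152;  -305 + 152 = -153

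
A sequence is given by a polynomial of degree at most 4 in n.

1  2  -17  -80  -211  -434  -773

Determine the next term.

-1252

Δ: 1, -19, -63, -131, -223, -339
Δ²: -20, -44, -68, -92, -116
Δ³: -24, -24, -24, -24
Constant third difference = -24, so extend:
-116 − 24 = -140;  -339 − 140 = -479;  -773 − 479 = -1252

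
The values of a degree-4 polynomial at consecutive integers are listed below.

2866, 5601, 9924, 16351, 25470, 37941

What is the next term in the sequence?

54496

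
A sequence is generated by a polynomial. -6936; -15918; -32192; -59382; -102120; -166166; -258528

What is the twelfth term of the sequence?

-1492838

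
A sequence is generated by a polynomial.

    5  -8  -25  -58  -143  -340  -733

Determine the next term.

First differences: -13, -17, -33, -85, -197, -393
Second differences: -4, -16, -52, -112, -196
Third differences: -12, -36, -60, -84
Fourth differences: -24, -24, -24
Constant fourth difference = -24, so extend:
-84 − 24 = -108;  -196 − 108 = -304;  -393 − 304 = -697;  -733 − 697 = -1430

-1430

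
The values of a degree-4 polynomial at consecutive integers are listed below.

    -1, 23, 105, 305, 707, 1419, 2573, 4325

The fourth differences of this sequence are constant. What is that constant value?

24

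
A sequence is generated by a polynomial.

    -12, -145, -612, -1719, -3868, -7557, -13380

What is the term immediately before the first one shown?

First differences: -133, -467, -1107, -2149, -3689, -5823
Second differences: -334, -640, -1042, -1540, -2134
Third differences: -306, -402, -498, -594
Fourth differences: -96, -96, -96
The fourth differences are constant at -96.
Work back: -306 + 96 = -210;  -334 + 210 = -124;  -133 + 124 = -9;  -12 + 9 = -3

-3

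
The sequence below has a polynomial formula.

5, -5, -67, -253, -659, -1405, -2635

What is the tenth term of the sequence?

-11029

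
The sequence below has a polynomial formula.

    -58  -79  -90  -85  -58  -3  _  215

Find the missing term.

86

Using the first 6 terms:
First differences: -21, -11, 5, 27, 55
Second differences: 10, 16, 22, 28
Third differences: 6, 6, 6
Constant third difference = 6.
Extend forward: 28 + 6 = 34;  55 + 34 = 89;  -3 + 89 = 86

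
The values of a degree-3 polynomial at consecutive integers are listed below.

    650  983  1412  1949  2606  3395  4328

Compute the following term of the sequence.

Δ: 333 , 429 , 537 , 657 , 789 , 933
Δ²: 96 , 108 , 120 , 132 , 144
Δ³: 12 , 12 , 12 , 12
Third differences constant at 12.
144 + 12 = 156;  933 + 156 = 1089;  4328 + 1089 = 5417

5417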